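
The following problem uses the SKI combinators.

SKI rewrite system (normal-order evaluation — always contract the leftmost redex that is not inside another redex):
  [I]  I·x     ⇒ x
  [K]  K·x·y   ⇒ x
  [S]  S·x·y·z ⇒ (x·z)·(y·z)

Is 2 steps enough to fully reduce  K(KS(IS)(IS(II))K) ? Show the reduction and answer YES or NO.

  start: K(KS(IS)(IS(II))K)
  →1  K(S(IS(II))K)
  →2  K(S(S(II))K)

Answer: NO — after 2 steps the term is K(S(S(II))K), not yet normal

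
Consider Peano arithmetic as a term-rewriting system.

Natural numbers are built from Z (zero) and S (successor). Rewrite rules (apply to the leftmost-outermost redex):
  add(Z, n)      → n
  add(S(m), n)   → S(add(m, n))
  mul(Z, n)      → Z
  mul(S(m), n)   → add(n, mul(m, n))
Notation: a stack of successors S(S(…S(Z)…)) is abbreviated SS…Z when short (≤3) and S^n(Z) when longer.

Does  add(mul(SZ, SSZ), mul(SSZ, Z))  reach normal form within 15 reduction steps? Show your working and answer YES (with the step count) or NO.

  start: add(mul(SZ, SSZ), mul(SSZ, Z))
  [1] add(add(SSZ, mul(Z, SSZ)), mul(SSZ, Z))
  [2] add(S(add(SZ, mul(Z, SSZ))), mul(SSZ, Z))
  [3] S(add(add(SZ, mul(Z, SSZ)), mul(SSZ, Z)))
  [4] S(add(S(add(Z, mul(Z, SSZ))), mul(SSZ, Z)))
  [5] S(S(add(add(Z, mul(Z, SSZ)), mul(SSZ, Z))))
  [6] S(S(add(mul(Z, SSZ), mul(SSZ, Z))))
  [7] S(S(add(Z, mul(SSZ, Z))))
  [8] S(S(mul(SSZ, Z)))
  [9] S(S(add(Z, mul(SZ, Z))))
  [10] S(S(mul(SZ, Z)))
  [11] S(S(add(Z, mul(Z, Z))))
  [12] S(S(mul(Z, Z)))
  [13] SSZ

Answer: YES — reaches normal form SSZ in 13 ≤ 15 steps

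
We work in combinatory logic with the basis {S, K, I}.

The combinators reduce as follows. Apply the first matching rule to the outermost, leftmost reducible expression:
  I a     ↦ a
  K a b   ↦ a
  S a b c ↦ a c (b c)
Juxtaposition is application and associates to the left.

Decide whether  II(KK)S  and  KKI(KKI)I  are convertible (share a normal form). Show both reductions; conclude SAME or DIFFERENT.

Term A:
  start: II(KK)S
  step 1: I(KK)S
  step 2: KKS
  step 3: K

Term B:
  start: KKI(KKI)I
  step 1: K(KKI)I
  step 2: KKI
  step 3: K

Answer: SAME — A ⇓ K, B ⇓ K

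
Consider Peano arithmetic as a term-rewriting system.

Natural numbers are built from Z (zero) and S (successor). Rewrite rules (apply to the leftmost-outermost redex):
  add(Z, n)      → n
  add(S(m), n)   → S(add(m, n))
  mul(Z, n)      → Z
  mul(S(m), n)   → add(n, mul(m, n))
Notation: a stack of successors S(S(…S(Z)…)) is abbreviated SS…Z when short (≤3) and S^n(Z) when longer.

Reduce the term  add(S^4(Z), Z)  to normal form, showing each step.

Answer: normal form = S^4(Z)  (in 5 steps)

Working:
  start: add(S^4(Z), Z)
  →1  S(add(SSSZ, Z))
  →2  S(S(add(SSZ, Z)))
  →3  S(S(S(add(SZ, Z))))
  →4  S(S(S(S(add(Z, Z)))))
  →5  S^4(Z)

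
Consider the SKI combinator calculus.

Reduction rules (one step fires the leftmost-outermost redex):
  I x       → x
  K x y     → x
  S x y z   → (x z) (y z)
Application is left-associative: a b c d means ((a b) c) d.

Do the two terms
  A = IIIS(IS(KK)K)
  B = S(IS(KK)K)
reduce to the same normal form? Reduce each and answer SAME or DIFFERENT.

Answer: SAME — A ⇓ S(S(KK)K), B ⇓ S(S(KK)K)

Reduction:
Term A:
  start: IIIS(IS(KK)K)
  step 1: IIS(IS(KK)K)
  step 2: IS(IS(KK)K)
  step 3: S(IS(KK)K)
  step 4: S(S(KK)K)

Term B:
  start: S(IS(KK)K)
  step 1: S(S(KK)K)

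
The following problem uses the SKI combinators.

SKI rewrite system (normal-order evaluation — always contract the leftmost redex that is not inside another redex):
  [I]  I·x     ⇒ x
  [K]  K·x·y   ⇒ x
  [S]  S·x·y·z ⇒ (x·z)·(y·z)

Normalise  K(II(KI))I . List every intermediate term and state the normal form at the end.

Answer: normal form = KI  (in 3 steps)

Working:
  start: K(II(KI))I
  [1] II(KI)
  [2] I(KI)
  [3] KI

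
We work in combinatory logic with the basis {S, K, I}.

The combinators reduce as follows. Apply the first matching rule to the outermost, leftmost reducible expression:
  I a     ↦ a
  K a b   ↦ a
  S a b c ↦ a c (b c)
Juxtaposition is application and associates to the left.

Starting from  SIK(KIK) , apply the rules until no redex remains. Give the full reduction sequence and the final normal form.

Answer: normal form = KI  (in 5 steps)

Reduction:
  start: SIK(KIK)
  [1] I(KIK)(K(KIK))
  [2] KIK(K(KIK))
  [3] I(K(KIK))
  [4] K(KIK)
  [5] KI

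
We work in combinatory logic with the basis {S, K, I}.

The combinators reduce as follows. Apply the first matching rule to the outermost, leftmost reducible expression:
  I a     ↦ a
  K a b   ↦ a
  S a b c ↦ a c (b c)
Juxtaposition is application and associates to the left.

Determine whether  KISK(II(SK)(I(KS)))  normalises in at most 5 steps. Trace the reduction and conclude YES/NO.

Answer: YES — reaches normal form K(SK(KS)) in 5 ≤ 5 steps

Derivation:
  start: KISK(II(SK)(I(KS)))
  [1] IK(II(SK)(I(KS)))
  [2] K(II(SK)(I(KS)))
  [3] K(I(SK)(I(KS)))
  [4] K(SK(I(KS)))
  [5] K(SK(KS))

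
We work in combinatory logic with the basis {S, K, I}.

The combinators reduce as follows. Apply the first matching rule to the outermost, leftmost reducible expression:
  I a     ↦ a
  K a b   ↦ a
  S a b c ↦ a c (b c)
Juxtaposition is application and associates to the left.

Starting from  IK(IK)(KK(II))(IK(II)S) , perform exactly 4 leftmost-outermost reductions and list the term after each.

Answer: after 4 steps: K(K(II)S)

Working:
  start: IK(IK)(KK(II))(IK(II)S)
  →1  K(IK)(KK(II))(IK(II)S)
  →2  IK(IK(II)S)
  →3  K(IK(II)S)
  →4  K(K(II)S)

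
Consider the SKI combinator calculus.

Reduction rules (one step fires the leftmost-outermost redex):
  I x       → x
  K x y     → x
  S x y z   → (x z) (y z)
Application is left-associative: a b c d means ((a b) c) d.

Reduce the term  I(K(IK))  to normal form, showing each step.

  start: I(K(IK))
  [1] K(IK)
  [2] KK

Answer: normal form = KK  (in 2 steps)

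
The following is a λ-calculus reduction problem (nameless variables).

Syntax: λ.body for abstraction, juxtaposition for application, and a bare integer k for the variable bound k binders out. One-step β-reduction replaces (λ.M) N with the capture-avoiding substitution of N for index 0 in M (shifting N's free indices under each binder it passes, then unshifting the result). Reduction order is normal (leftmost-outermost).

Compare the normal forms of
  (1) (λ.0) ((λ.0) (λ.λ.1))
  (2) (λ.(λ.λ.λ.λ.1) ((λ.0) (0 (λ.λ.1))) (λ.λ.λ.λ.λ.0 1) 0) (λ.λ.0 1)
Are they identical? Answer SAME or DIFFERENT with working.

Term A:
  start: (λ.0) ((λ.0) (λ.λ.1))
  step 1: (λ.0) (λ.λ.1)
  step 2: λ.λ.1

Term B:
  start: (λ.(λ.λ.λ.λ.1) ((λ.0) (0 (λ.λ.1))) (λ.λ.λ.λ.λ.0 1) 0) (λ.λ.0 1)
  step 1: (λ.λ.λ.λ.1) ((λ.0) ((λ.λ.0 1) (λ.λ.1))) (λ.λ.λ.λ.λ.0 1) (λ.λ.0 1)
  step 2: (λ.λ.λ.1) (λ.λ.λ.λ.λ.0 1) (λ.λ.0 1)
  step 3: (λ.λ.1) (λ.λ.0 1)
  step 4: λ.λ.λ.0 1

Answer: DIFFERENT — A ⇓ λ.λ.1, B ⇓ λ.λ.λ.0 1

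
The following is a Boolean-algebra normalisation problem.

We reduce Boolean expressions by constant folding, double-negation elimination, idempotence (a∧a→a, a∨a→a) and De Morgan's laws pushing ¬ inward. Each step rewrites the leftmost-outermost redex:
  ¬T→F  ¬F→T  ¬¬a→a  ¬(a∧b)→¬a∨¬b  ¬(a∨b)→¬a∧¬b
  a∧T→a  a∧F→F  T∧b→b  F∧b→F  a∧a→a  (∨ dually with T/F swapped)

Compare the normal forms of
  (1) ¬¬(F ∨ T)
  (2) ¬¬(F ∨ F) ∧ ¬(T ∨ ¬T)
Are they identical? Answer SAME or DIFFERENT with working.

Term A:
  start: ¬¬(F ∨ T)
  step 1: F ∨ T
  step 2: T

Term B:
  start: ¬¬(F ∨ F) ∧ ¬(T ∨ ¬T)
  step 1: (F ∨ F) ∧ ¬(T ∨ ¬T)
  step 2: F ∧ ¬(T ∨ ¬T)
  step 3: F

Answer: DIFFERENT — A ⇓ T, B ⇓ F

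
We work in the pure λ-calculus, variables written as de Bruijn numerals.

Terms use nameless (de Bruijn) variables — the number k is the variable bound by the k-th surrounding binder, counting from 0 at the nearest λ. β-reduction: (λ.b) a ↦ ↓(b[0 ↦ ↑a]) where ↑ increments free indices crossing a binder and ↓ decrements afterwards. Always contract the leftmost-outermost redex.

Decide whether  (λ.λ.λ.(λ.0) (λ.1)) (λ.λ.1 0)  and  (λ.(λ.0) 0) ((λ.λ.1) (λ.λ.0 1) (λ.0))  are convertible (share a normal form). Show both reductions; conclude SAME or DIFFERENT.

Term A:
  start: (λ.λ.λ.(λ.0) (λ.1)) (λ.λ.1 0)
  →1  λ.λ.(λ.0) (λ.1)
  →2  λ.λ.λ.1

Term B:
  start: (λ.(λ.0) 0) ((λ.λ.1) (λ.λ.0 1) (λ.0))
  →1  (λ.0) ((λ.λ.1) (λ.λ.0 1) (λ.0))
  →2  (λ.λ.1) (λ.λ.0 1) (λ.0)
  →3  (λ.λ.λ.0 1) (λ.0)
  →4  λ.λ.0 1

Answer: DIFFERENT — A ⇓ λ.λ.λ.1, B ⇓ λ.λ.0 1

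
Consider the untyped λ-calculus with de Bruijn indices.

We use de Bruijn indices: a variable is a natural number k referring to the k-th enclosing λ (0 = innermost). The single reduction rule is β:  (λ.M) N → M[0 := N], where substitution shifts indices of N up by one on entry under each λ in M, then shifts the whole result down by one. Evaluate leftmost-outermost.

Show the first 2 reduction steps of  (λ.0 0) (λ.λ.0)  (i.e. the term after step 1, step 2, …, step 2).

Answer: after 2 steps: λ.0

Reduction:
  start: (λ.0 0) (λ.λ.0)
  [1] (λ.λ.0) (λ.λ.0)
  [2] λ.0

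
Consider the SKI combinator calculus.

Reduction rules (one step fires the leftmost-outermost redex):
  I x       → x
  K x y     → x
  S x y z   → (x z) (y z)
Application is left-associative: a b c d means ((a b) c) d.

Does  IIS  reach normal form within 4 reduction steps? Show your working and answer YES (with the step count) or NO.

  start: IIS
  step 1: IS
  step 2: S

Answer: YES — reaches normal form S in 2 ≤ 4 steps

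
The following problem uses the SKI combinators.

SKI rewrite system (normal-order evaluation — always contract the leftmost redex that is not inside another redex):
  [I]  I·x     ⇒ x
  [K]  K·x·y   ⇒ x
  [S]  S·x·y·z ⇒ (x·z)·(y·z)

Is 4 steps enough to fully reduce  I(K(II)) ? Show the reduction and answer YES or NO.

Answer: YES — reaches normal form KI in 2 ≤ 4 steps

Working:
  start: I(K(II))
  [1] K(II)
  [2] KI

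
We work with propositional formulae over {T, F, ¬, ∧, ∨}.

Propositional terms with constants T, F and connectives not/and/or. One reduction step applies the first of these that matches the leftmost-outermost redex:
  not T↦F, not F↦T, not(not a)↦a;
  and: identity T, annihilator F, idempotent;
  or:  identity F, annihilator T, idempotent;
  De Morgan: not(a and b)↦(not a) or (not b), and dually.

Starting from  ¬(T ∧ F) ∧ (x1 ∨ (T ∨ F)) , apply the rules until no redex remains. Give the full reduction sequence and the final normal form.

  start: ¬(T ∧ F) ∧ (x1 ∨ (T ∨ F))
  step 1: (¬T ∨ ¬F) ∧ (x1 ∨ (T ∨ F))
  step 2: (F ∨ ¬F) ∧ (x1 ∨ (T ∨ F))
  step 3: ¬F ∧ (x1 ∨ (T ∨ F))
  step 4: T ∧ (x1 ∨ (T ∨ F))
  step 5: x1 ∨ (T ∨ F)
  step 6: x1 ∨ T
  step 7: T

Answer: normal form = T  (in 7 steps)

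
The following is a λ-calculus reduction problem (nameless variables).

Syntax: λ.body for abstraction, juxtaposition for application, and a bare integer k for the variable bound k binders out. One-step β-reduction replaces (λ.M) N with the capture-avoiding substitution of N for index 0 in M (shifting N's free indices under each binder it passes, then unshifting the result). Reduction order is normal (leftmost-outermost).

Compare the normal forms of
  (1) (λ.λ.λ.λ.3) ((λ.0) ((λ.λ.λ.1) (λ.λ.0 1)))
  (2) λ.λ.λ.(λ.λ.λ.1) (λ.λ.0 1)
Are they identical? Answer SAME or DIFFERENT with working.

Answer: SAME — A ⇓ λ.λ.λ.λ.λ.1, B ⇓ λ.λ.λ.λ.λ.1

Reduction:
Term A:
  start: (λ.λ.λ.λ.3) ((λ.0) ((λ.λ.λ.1) (λ.λ.0 1)))
  step 1: λ.λ.λ.(λ.0) ((λ.λ.λ.1) (λ.λ.0 1))
  step 2: λ.λ.λ.(λ.λ.λ.1) (λ.λ.0 1)
  step 3: λ.λ.λ.λ.λ.1

Term B:
  start: λ.λ.λ.(λ.λ.λ.1) (λ.λ.0 1)
  step 1: λ.λ.λ.λ.λ.1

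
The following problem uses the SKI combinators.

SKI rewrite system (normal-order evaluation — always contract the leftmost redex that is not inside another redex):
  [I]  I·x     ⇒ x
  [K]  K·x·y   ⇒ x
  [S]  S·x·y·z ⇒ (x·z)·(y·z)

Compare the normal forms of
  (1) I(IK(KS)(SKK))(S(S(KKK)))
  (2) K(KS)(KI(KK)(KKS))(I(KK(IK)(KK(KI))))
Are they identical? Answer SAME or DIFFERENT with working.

Term A:
  start: I(IK(KS)(SKK))(S(S(KKK)))
  →1  IK(KS)(SKK)(S(S(KKK)))
  →2  K(KS)(SKK)(S(S(KKK)))
  →3  KS(S(S(KKK)))
  →4  S

Term B:
  start: K(KS)(KI(KK)(KKS))(I(KK(IK)(KK(KI))))
  →1  KS(I(KK(IK)(KK(KI))))
  →2  S

Answer: SAME — A ⇓ S, B ⇓ S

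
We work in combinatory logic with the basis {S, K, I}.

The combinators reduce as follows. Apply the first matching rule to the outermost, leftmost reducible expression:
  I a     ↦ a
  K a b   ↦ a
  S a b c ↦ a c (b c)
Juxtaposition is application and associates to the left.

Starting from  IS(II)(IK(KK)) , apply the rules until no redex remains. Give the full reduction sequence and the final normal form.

  start: IS(II)(IK(KK))
  →1  S(II)(IK(KK))
  →2  SI(IK(KK))
  →3  SI(K(KK))

Answer: normal form = SI(K(KK))  (in 3 steps)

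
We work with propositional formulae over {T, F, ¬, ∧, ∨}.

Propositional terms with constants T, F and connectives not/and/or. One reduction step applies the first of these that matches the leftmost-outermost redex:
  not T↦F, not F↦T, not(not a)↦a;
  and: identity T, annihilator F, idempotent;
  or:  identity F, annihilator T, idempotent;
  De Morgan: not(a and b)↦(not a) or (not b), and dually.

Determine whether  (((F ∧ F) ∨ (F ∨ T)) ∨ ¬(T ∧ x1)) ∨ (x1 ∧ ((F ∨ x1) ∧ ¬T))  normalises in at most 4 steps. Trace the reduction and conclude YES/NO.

Answer: NO — after 4 steps the term is T ∨ (x1 ∧ ((F ∨ x1) ∧ ¬T)), not yet normal

Reduction:
  start: (((F ∧ F) ∨ (F ∨ T)) ∨ ¬(T ∧ x1)) ∨ (x1 ∧ ((F ∨ x1) ∧ ¬T))
  [1] ((F ∨ (F ∨ T)) ∨ ¬(T ∧ x1)) ∨ (x1 ∧ ((F ∨ x1) ∧ ¬T))
  [2] ((F ∨ T) ∨ ¬(T ∧ x1)) ∨ (x1 ∧ ((F ∨ x1) ∧ ¬T))
  [3] (T ∨ ¬(T ∧ x1)) ∨ (x1 ∧ ((F ∨ x1) ∧ ¬T))
  [4] T ∨ (x1 ∧ ((F ∨ x1) ∧ ¬T))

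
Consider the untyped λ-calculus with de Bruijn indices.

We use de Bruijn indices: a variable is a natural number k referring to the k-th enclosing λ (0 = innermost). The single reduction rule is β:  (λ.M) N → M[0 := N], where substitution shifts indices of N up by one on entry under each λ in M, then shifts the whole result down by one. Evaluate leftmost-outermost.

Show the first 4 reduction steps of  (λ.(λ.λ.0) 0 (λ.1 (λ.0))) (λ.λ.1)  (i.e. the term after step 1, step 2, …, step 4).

  start: (λ.(λ.λ.0) 0 (λ.1 (λ.0))) (λ.λ.1)
  →1  (λ.λ.0) (λ.λ.1) (λ.(λ.λ.1) (λ.0))
  →2  (λ.0) (λ.(λ.λ.1) (λ.0))
  →3  λ.(λ.λ.1) (λ.0)
  →4  λ.λ.λ.0

Answer: after 4 steps: λ.λ.λ.0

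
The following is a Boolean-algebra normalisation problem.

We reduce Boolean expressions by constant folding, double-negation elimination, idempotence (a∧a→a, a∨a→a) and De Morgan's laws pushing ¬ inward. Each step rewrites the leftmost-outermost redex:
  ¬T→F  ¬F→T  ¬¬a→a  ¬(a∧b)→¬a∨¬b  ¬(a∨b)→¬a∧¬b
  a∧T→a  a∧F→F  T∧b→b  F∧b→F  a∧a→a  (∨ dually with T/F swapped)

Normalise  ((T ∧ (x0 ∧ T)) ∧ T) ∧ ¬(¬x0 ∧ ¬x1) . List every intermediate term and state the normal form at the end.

Answer: normal form = x0 ∧ (x0 ∨ x1)  (in 6 steps)

Reduction:
  start: ((T ∧ (x0 ∧ T)) ∧ T) ∧ ¬(¬x0 ∧ ¬x1)
  step 1: (T ∧ (x0 ∧ T)) ∧ ¬(¬x0 ∧ ¬x1)
  step 2: (x0 ∧ T) ∧ ¬(¬x0 ∧ ¬x1)
  step 3: x0 ∧ ¬(¬x0 ∧ ¬x1)
  step 4: x0 ∧ (¬¬x0 ∨ ¬¬x1)
  step 5: x0 ∧ (x0 ∨ ¬¬x1)
  step 6: x0 ∧ (x0 ∨ x1)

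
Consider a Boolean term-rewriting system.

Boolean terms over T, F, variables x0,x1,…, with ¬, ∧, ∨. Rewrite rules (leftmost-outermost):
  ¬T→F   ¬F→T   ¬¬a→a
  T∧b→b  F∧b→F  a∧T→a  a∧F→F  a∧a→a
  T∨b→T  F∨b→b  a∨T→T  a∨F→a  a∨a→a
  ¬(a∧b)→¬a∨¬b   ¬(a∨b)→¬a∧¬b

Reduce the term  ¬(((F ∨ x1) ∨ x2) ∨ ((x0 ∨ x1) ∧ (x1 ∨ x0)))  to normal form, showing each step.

Answer: normal form = (¬x1 ∧ ¬x2) ∧ ((¬x0 ∧ ¬x1) ∨ (¬x1 ∧ ¬x0))  (in 8 steps)

Derivation:
  start: ¬(((F ∨ x1) ∨ x2) ∨ ((x0 ∨ x1) ∧ (x1 ∨ x0)))
  step 1: ¬((F ∨ x1) ∨ x2) ∧ ¬((x0 ∨ x1) ∧ (x1 ∨ x0))
  step 2: (¬(F ∨ x1) ∧ ¬x2) ∧ ¬((x0 ∨ x1) ∧ (x1 ∨ x0))
  step 3: ((¬F ∧ ¬x1) ∧ ¬x2) ∧ ¬((x0 ∨ x1) ∧ (x1 ∨ x0))
  step 4: ((T ∧ ¬x1) ∧ ¬x2) ∧ ¬((x0 ∨ x1) ∧ (x1 ∨ x0))
  step 5: (¬x1 ∧ ¬x2) ∧ ¬((x0 ∨ x1) ∧ (x1 ∨ x0))
  step 6: (¬x1 ∧ ¬x2) ∧ (¬(x0 ∨ x1) ∨ ¬(x1 ∨ x0))
  step 7: (¬x1 ∧ ¬x2) ∧ ((¬x0 ∧ ¬x1) ∨ ¬(x1 ∨ x0))
  step 8: (¬x1 ∧ ¬x2) ∧ ((¬x0 ∧ ¬x1) ∨ (¬x1 ∧ ¬x0))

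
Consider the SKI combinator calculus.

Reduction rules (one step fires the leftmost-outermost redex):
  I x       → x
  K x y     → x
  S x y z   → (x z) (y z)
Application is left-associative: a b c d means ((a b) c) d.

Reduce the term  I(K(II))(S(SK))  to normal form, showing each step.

  start: I(K(II))(S(SK))
  step 1: K(II)(S(SK))
  step 2: II
  step 3: I

Answer: normal form = I  (in 3 steps)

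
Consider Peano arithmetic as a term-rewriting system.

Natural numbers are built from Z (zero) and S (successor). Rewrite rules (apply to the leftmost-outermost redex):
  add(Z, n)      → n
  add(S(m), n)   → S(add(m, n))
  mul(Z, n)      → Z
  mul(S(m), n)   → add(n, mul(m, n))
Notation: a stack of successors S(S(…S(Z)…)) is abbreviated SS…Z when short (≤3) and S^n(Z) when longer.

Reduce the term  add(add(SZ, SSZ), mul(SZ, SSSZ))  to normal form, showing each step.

Answer: normal form = S^6(Z)  (in 12 steps)

Working:
  start: add(add(SZ, SSZ), mul(SZ, SSSZ))
  step 1: add(S(add(Z, SSZ)), mul(SZ, SSSZ))
  step 2: S(add(add(Z, SSZ), mul(SZ, SSSZ)))
  step 3: S(add(SSZ, mul(SZ, SSSZ)))
  step 4: S(S(add(SZ, mul(SZ, SSSZ))))
  step 5: S(S(S(add(Z, mul(SZ, SSSZ)))))
  step 6: S(S(S(mul(SZ, SSSZ))))
  step 7: S(S(S(add(SSSZ, mul(Z, SSSZ)))))
  step 8: S(S(S(S(add(SSZ, mul(Z, SSSZ))))))
  step 9: S(S(S(S(S(add(SZ, mul(Z, SSSZ)))))))
  step 10: S(S(S(S(S(S(add(Z, mul(Z, SSSZ))))))))
  step 11: S(S(S(S(S(S(mul(Z, SSSZ)))))))
  step 12: S^6(Z)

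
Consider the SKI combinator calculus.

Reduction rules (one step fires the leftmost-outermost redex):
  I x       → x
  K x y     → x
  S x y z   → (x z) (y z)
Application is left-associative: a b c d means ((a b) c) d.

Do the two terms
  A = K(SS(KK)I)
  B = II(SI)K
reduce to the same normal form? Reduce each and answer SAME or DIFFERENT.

Answer: DIFFERENT — A ⇓ K(SIK), B ⇓ SIK

Derivation:
Term A:
  start: K(SS(KK)I)
  [1] K(SI(KKI))
  [2] K(SIK)

Term B:
  start: II(SI)K
  [1] I(SI)K
  [2] SIK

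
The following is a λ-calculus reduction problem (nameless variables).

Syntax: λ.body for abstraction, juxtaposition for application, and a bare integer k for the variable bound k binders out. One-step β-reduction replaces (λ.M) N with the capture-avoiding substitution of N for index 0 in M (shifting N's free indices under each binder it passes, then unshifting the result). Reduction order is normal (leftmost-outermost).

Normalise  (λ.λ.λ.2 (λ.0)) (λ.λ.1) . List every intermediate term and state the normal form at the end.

Answer: normal form = λ.λ.λ.λ.0  (in 2 steps)

Reduction:
  start: (λ.λ.λ.2 (λ.0)) (λ.λ.1)
  →1  λ.λ.(λ.λ.1) (λ.0)
  →2  λ.λ.λ.λ.0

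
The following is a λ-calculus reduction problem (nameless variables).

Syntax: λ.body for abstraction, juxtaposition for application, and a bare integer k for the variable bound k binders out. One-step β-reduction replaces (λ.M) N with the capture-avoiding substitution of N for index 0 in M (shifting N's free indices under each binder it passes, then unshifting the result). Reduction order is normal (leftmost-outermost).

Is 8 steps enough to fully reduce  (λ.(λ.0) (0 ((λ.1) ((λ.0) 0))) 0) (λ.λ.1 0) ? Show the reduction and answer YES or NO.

Answer: YES — reaches normal form λ.λ.1 0 in 7 ≤ 8 steps

Derivation:
  start: (λ.(λ.0) (0 ((λ.1) ((λ.0) 0))) 0) (λ.λ.1 0)
  step 1: (λ.0) ((λ.λ.1 0) ((λ.λ.λ.1 0) ((λ.0) (λ.λ.1 0)))) (λ.λ.1 0)
  step 2: (λ.λ.1 0) ((λ.λ.λ.1 0) ((λ.0) (λ.λ.1 0))) (λ.λ.1 0)
  step 3: (λ.(λ.λ.λ.1 0) ((λ.0) (λ.λ.1 0)) 0) (λ.λ.1 0)
  step 4: (λ.λ.λ.1 0) ((λ.0) (λ.λ.1 0)) (λ.λ.1 0)
  step 5: (λ.λ.1 0) (λ.λ.1 0)
  step 6: λ.(λ.λ.1 0) 0
  step 7: λ.λ.1 0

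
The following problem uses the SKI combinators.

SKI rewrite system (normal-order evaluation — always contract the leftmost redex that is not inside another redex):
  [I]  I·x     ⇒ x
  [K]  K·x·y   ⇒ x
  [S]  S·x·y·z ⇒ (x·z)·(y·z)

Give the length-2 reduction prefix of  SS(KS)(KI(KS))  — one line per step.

Answer: after 2 steps: SI(KS(KI(KS)))

Working:
  start: SS(KS)(KI(KS))
  [1] S(KI(KS))(KS(KI(KS)))
  [2] SI(KS(KI(KS)))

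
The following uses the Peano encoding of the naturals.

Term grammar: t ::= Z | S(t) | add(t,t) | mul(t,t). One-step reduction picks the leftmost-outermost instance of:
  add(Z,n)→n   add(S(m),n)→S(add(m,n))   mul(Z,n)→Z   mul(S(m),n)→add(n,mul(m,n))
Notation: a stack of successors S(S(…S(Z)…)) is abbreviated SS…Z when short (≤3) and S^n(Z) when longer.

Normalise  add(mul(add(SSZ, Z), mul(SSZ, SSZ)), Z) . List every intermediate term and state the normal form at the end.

Answer: normal form = S^8(Z)  (in 43 steps)

Derivation:
  start: add(mul(add(SSZ, Z), mul(SSZ, SSZ)), Z)
  step 1: add(mul(S(add(SZ, Z)), mul(SSZ, SSZ)), Z)
  step 2: add(add(mul(SSZ, SSZ), mul(add(SZ, Z), mul(SSZ, SSZ))), Z)
  step 3: add(add(add(SSZ, mul(SZ, SSZ)), mul(add(SZ, Z), mul(SSZ, SSZ))), Z)
  step 4: add(add(S(add(SZ, mul(SZ, SSZ))), mul(add(SZ, Z), mul(SSZ, SSZ))), Z)
  step 5: add(S(add(add(SZ, mul(SZ, SSZ)), mul(add(SZ, Z), mul(SSZ, SSZ)))), Z)
  step 6: S(add(add(add(SZ, mul(SZ, SSZ)), mul(add(SZ, Z), mul(SSZ, SSZ))), Z))
  step 7: S(add(add(S(add(Z, mul(SZ, SSZ))), mul(add(SZ, Z), mul(SSZ, SSZ))), Z))
  step 8: S(add(S(add(add(Z, mul(SZ, SSZ)), mul(add(SZ, Z), mul(SSZ, SSZ)))), Z))
  step 9: S(S(add(add(add(Z, mul(SZ, SSZ)), mul(add(SZ, Z), mul(SSZ, SSZ))), Z)))
  step 10: S(S(add(add(mul(SZ, SSZ), mul(add(SZ, Z), mul(SSZ, SSZ))), Z)))
  step 11: S(S(add(add(add(SSZ, mul(Z, SSZ)), mul(add(SZ, Z), mul(SSZ, SSZ))), Z)))
  step 12: S(S(add(add(S(add(SZ, mul(Z, SSZ))), mul(add(SZ, Z), mul(SSZ, SSZ))), Z)))
  step 13: S(S(add(S(add(add(SZ, mul(Z, SSZ)), mul(add(SZ, Z), mul(SSZ, SSZ)))), Z)))
  step 14: S(S(S(add(add(add(SZ, mul(Z, SSZ)), mul(add(SZ, Z), mul(SSZ, SSZ))), Z))))
  step 15: S(S(S(add(add(S(add(Z, mul(Z, SSZ))), mul(add(SZ, Z), mul(SSZ, SSZ))), Z))))
  step 16: S(S(S(add(S(add(add(Z, mul(Z, SSZ)), mul(add(SZ, Z), mul(SSZ, SSZ)))), Z))))
  step 17: S(S(S(S(add(add(add(Z, mul(Z, SSZ)), mul(add(SZ, Z), mul(SSZ, SSZ))), Z)))))
  step 18: S(S(S(S(add(add(mul(Z, SSZ), mul(add(SZ, Z), mul(SSZ, SSZ))), Z)))))
  step 19: S(S(S(S(add(add(Z, mul(add(SZ, Z), mul(SSZ, SSZ))), Z)))))
  step 20: S(S(S(S(add(mul(add(SZ, Z), mul(SSZ, SSZ)), Z)))))
  step 21: S(S(S(S(add(mul(S(add(Z, Z)), mul(SSZ, SSZ)), Z)))))
  step 22: S(S(S(S(add(add(mul(SSZ, SSZ), mul(add(Z, Z), mul(SSZ, SSZ))), Z)))))
  step 23: S(S(S(S(add(add(add(SSZ, mul(SZ, SSZ)), mul(add(Z, Z), mul(SSZ, SSZ))), Z)))))
  step 24: S(S(S(S(add(add(S(add(SZ, mul(SZ, SSZ))), mul(add(Z, Z), mul(SSZ, SSZ))), Z)))))
  step 25: S(S(S(S(add(S(add(add(SZ, mul(SZ, SSZ)), mul(add(Z, Z), mul(SSZ, SSZ)))), Z)))))
  step 26: S(S(S(S(S(add(add(add(SZ, mul(SZ, SSZ)), mul(add(Z, Z), mul(SSZ, SSZ))), Z))))))
  step 27: S(S(S(S(S(add(add(S(add(Z, mul(SZ, SSZ))), mul(add(Z, Z), mul(SSZ, SSZ))), Z))))))
  step 28: S(S(S(S(S(add(S(add(add(Z, mul(SZ, SSZ)), mul(add(Z, Z), mul(SSZ, SSZ)))), Z))))))
  step 29: S(S(S(S(S(S(add(add(add(Z, mul(SZ, SSZ)), mul(add(Z, Z), mul(SSZ, SSZ))), Z)))))))
  step 30: S(S(S(S(S(S(add(add(mul(SZ, SSZ), mul(add(Z, Z), mul(SSZ, SSZ))), Z)))))))
  step 31: S(S(S(S(S(S(add(add(add(SSZ, mul(Z, SSZ)), mul(add(Z, Z), mul(SSZ, SSZ))), Z)))))))
  step 32: S(S(S(S(S(S(add(add(S(add(SZ, mul(Z, SSZ))), mul(add(Z, Z), mul(SSZ, SSZ))), Z)))))))
  step 33: S(S(S(S(S(S(add(S(add(add(SZ, mul(Z, SSZ)), mul(add(Z, Z), mul(SSZ, SSZ)))), Z)))))))
  step 34: S(S(S(S(S(S(S(add(add(add(SZ, mul(Z, SSZ)), mul(add(Z, Z), mul(SSZ, SSZ))), Z))))))))
  step 35: S(S(S(S(S(S(S(add(add(S(add(Z, mul(Z, SSZ))), mul(add(Z, Z), mul(SSZ, SSZ))), Z))))))))
  step 36: S(S(S(S(S(S(S(add(S(add(add(Z, mul(Z, SSZ)), mul(add(Z, Z), mul(SSZ, SSZ)))), Z))))))))
  step 37: S(S(S(S(S(S(S(S(add(add(add(Z, mul(Z, SSZ)), mul(add(Z, Z), mul(SSZ, SSZ))), Z)))))))))
  step 38: S(S(S(S(S(S(S(S(add(add(mul(Z, SSZ), mul(add(Z, Z), mul(SSZ, SSZ))), Z)))))))))
  step 39: S(S(S(S(S(S(S(S(add(add(Z, mul(add(Z, Z), mul(SSZ, SSZ))), Z)))))))))
  step 40: S(S(S(S(S(S(S(S(add(mul(add(Z, Z), mul(SSZ, SSZ)), Z)))))))))
  step 41: S(S(S(S(S(S(S(S(add(mul(Z, mul(SSZ, SSZ)), Z)))))))))
  step 42: S(S(S(S(S(S(S(S(add(Z, Z)))))))))
  step 43: S^8(Z)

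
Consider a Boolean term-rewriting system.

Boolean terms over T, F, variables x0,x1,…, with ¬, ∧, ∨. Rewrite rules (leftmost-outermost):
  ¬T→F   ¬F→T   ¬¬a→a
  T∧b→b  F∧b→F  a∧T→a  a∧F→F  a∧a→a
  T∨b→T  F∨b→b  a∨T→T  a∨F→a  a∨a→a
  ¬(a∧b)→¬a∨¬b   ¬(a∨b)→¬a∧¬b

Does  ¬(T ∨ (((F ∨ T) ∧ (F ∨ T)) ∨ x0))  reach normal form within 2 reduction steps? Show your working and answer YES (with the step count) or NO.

Answer: NO — after 2 steps the term is F ∧ ¬(((F ∨ T) ∧ (F ∨ T)) ∨ x0), not yet normal

Derivation:
  start: ¬(T ∨ (((F ∨ T) ∧ (F ∨ T)) ∨ x0))
  step 1: ¬T ∧ ¬(((F ∨ T) ∧ (F ∨ T)) ∨ x0)
  step 2: F ∧ ¬(((F ∨ T) ∧ (F ∨ T)) ∨ x0)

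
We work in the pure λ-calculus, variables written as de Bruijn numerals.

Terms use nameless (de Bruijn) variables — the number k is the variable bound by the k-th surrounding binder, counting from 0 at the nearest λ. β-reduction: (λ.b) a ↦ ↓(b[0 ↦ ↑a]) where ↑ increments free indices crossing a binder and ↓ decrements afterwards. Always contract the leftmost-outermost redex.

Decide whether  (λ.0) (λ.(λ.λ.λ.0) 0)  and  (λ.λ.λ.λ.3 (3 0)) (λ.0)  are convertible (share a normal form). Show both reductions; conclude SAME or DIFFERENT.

Answer: SAME — A ⇓ λ.λ.λ.0, B ⇓ λ.λ.λ.0

Working:
Term A:
  start: (λ.0) (λ.(λ.λ.λ.0) 0)
  →1  λ.(λ.λ.λ.0) 0
  →2  λ.λ.λ.0

Term B:
  start: (λ.λ.λ.λ.3 (3 0)) (λ.0)
  →1  λ.λ.λ.(λ.0) ((λ.0) 0)
  →2  λ.λ.λ.(λ.0) 0
  →3  λ.λ.λ.0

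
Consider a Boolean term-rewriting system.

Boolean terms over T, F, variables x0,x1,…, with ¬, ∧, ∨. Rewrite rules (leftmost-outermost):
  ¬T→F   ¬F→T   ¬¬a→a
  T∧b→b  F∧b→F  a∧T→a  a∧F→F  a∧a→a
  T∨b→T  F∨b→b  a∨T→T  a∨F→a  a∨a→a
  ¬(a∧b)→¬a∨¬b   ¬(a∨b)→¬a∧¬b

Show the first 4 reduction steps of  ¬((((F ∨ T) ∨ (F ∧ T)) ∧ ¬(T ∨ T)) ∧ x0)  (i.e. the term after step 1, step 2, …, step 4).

  start: ¬((((F ∨ T) ∨ (F ∧ T)) ∧ ¬(T ∨ T)) ∧ x0)
  step 1: ¬(((F ∨ T) ∨ (F ∧ T)) ∧ ¬(T ∨ T)) ∨ ¬x0
  step 2: (¬((F ∨ T) ∨ (F ∧ T)) ∨ ¬¬(T ∨ T)) ∨ ¬x0
  step 3: ((¬(F ∨ T) ∧ ¬(F ∧ T)) ∨ ¬¬(T ∨ T)) ∨ ¬x0
  step 4: (((¬F ∧ ¬T) ∧ ¬(F ∧ T)) ∨ ¬¬(T ∨ T)) ∨ ¬x0

Answer: after 4 steps: (((¬F ∧ ¬T) ∧ ¬(F ∧ T)) ∨ ¬¬(T ∨ T)) ∨ ¬x0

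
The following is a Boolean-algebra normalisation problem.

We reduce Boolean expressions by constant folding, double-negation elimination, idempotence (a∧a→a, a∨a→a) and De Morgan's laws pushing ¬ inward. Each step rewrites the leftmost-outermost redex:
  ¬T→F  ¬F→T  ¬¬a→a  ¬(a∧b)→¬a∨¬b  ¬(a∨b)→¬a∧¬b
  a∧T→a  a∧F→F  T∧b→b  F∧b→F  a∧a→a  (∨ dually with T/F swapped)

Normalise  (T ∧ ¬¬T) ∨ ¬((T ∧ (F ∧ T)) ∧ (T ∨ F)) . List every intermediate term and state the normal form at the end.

Answer: normal form = T  (in 3 steps)

Derivation:
  start: (T ∧ ¬¬T) ∨ ¬((T ∧ (F ∧ T)) ∧ (T ∨ F))
  →1  ¬¬T ∨ ¬((T ∧ (F ∧ T)) ∧ (T ∨ F))
  →2  T ∨ ¬((T ∧ (F ∧ T)) ∧ (T ∨ F))
  →3  T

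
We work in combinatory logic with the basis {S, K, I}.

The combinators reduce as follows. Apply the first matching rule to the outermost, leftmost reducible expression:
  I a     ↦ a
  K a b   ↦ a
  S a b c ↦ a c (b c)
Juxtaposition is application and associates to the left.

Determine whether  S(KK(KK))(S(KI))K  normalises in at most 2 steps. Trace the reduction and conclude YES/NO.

  start: S(KK(KK))(S(KI))K
  step 1: KK(KK)K(S(KI)K)
  step 2: KK(S(KI)K)

Answer: NO — after 2 steps the term is KK(S(KI)K), not yet normal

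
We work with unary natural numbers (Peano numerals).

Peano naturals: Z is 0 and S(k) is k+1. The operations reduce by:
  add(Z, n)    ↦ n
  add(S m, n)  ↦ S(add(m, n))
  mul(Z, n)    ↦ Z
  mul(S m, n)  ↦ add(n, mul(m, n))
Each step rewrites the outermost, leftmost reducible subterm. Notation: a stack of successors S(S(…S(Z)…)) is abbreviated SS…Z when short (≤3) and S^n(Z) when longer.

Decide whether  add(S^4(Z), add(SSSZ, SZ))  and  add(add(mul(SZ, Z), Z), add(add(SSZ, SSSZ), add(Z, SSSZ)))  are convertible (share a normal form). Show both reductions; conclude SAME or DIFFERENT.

Answer: SAME — A ⇓ S^8(Z), B ⇓ S^8(Z)

Working:
Term A:
  start: add(S^4(Z), add(SSSZ, SZ))
  [1] S(add(SSSZ, add(SSSZ, SZ)))
  [2] S(S(add(SSZ, add(SSSZ, SZ))))
  [3] S(S(S(add(SZ, add(SSSZ, SZ)))))
  [4] S(S(S(S(add(Z, add(SSSZ, SZ))))))
  [5] S(S(S(S(add(SSSZ, SZ)))))
  [6] S(S(S(S(S(add(SSZ, SZ))))))
  [7] S(S(S(S(S(S(add(SZ, SZ)))))))
  [8] S(S(S(S(S(S(S(add(Z, SZ))))))))
  [9] S^8(Z)

Term B:
  start: add(add(mul(SZ, Z), Z), add(add(SSZ, SSSZ), add(Z, SSSZ)))
  [1] add(add(add(Z, mul(Z, Z)), Z), add(add(SSZ, SSSZ), add(Z, SSSZ)))
  [2] add(add(mul(Z, Z), Z), add(add(SSZ, SSSZ), add(Z, SSSZ)))
  [3] add(add(Z, Z), add(add(SSZ, SSSZ), add(Z, SSSZ)))
  [4] add(Z, add(add(SSZ, SSSZ), add(Z, SSSZ)))
  [5] add(add(SSZ, SSSZ), add(Z, SSSZ))
  [6] add(S(add(SZ, SSSZ)), add(Z, SSSZ))
  [7] S(add(add(SZ, SSSZ), add(Z, SSSZ)))
  [8] S(add(S(add(Z, SSSZ)), add(Z, SSSZ)))
  [9] S(S(add(add(Z, SSSZ), add(Z, SSSZ))))
  [10] S(S(add(SSSZ, add(Z, SSSZ))))
  [11] S(S(S(add(SSZ, add(Z, SSSZ)))))
  [12] S(S(S(S(add(SZ, add(Z, SSSZ))))))
  [13] S(S(S(S(S(add(Z, add(Z, SSSZ)))))))
  [14] S(S(S(S(S(add(Z, SSSZ))))))
  [15] S^8(Z)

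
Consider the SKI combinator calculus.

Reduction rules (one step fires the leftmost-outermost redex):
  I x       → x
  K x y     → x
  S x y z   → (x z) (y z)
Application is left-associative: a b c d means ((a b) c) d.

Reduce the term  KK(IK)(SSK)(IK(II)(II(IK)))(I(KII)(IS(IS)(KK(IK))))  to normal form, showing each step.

  start: KK(IK)(SSK)(IK(II)(II(IK)))(I(KII)(IS(IS)(KK(IK))))
  [1] K(SSK)(IK(II)(II(IK)))(I(KII)(IS(IS)(KK(IK))))
  [2] SSK(I(KII)(IS(IS)(KK(IK))))
  [3] S(I(KII)(IS(IS)(KK(IK))))(K(I(KII)(IS(IS)(KK(IK)))))
  [4] S(KII(IS(IS)(KK(IK))))(K(I(KII)(IS(IS)(KK(IK)))))
  [5] S(I(IS(IS)(KK(IK))))(K(I(KII)(IS(IS)(KK(IK)))))
  [6] S(IS(IS)(KK(IK)))(K(I(KII)(IS(IS)(KK(IK)))))
  [7] S(S(IS)(KK(IK)))(K(I(KII)(IS(IS)(KK(IK)))))
  [8] S(SS(KK(IK)))(K(I(KII)(IS(IS)(KK(IK)))))
  [9] S(SSK)(K(I(KII)(IS(IS)(KK(IK)))))
  [10] S(SSK)(K(KII(IS(IS)(KK(IK)))))
  [11] S(SSK)(K(I(IS(IS)(KK(IK)))))
  [12] S(SSK)(K(IS(IS)(KK(IK))))
  [13] S(SSK)(K(S(IS)(KK(IK))))
  [14] S(SSK)(K(SS(KK(IK))))
  [15] S(SSK)(K(SSK))

Answer: normal form = S(SSK)(K(SSK))  (in 15 steps)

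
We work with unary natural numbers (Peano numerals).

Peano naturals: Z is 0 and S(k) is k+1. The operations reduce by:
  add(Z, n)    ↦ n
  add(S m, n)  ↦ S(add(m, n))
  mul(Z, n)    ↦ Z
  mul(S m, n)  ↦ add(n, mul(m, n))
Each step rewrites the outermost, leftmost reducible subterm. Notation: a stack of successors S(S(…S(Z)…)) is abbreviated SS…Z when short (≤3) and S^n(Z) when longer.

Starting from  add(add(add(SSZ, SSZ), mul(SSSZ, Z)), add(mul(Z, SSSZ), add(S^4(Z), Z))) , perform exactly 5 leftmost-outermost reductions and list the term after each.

  start: add(add(add(SSZ, SSZ), mul(SSSZ, Z)), add(mul(Z, SSSZ), add(S^4(Z), Z)))
  step 1: add(add(S(add(SZ, SSZ)), mul(SSSZ, Z)), add(mul(Z, SSSZ), add(S^4(Z), Z)))
  step 2: add(S(add(add(SZ, SSZ), mul(SSSZ, Z))), add(mul(Z, SSSZ), add(S^4(Z), Z)))
  step 3: S(add(add(add(SZ, SSZ), mul(SSSZ, Z)), add(mul(Z, SSSZ), add(S^4(Z), Z))))
  step 4: S(add(add(S(add(Z, SSZ)), mul(SSSZ, Z)), add(mul(Z, SSSZ), add(S^4(Z), Z))))
  step 5: S(add(S(add(add(Z, SSZ), mul(SSSZ, Z))), add(mul(Z, SSSZ), add(S^4(Z), Z))))

Answer: after 5 steps: S(add(S(add(add(Z, SSZ), mul(SSSZ, Z))), add(mul(Z, SSSZ), add(S^4(Z), Z))))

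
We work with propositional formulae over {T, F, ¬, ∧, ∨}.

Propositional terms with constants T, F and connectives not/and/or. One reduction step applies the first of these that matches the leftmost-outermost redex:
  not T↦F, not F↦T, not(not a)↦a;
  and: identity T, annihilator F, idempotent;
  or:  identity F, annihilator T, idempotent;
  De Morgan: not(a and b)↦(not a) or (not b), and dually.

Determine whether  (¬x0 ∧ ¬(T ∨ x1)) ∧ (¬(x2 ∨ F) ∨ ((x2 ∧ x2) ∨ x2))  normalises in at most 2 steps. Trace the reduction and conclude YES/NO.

  start: (¬x0 ∧ ¬(T ∨ x1)) ∧ (¬(x2 ∨ F) ∨ ((x2 ∧ x2) ∨ x2))
  [1] (¬x0 ∧ (¬T ∧ ¬x1)) ∧ (¬(x2 ∨ F) ∨ ((x2 ∧ x2) ∨ x2))
  [2] (¬x0 ∧ (F ∧ ¬x1)) ∧ (¬(x2 ∨ F) ∨ ((x2 ∧ x2) ∨ x2))

Answer: NO — after 2 steps the term is (¬x0 ∧ (F ∧ ¬x1)) ∧ (¬(x2 ∨ F) ∨ ((x2 ∧ x2) ∨ x2)), not yet normal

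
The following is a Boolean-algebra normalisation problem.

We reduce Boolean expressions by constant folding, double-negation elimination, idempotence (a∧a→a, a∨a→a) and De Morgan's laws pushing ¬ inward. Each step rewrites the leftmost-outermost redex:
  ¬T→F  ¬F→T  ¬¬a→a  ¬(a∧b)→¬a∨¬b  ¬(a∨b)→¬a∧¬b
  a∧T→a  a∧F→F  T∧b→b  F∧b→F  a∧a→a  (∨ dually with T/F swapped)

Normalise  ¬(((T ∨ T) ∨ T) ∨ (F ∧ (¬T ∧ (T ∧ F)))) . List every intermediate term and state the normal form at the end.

Answer: normal form = F  (in 7 steps)

Reduction:
  start: ¬(((T ∨ T) ∨ T) ∨ (F ∧ (¬T ∧ (T ∧ F))))
  step 1: ¬((T ∨ T) ∨ T) ∧ ¬(F ∧ (¬T ∧ (T ∧ F)))
  step 2: (¬(T ∨ T) ∧ ¬T) ∧ ¬(F ∧ (¬T ∧ (T ∧ F)))
  step 3: ((¬T ∧ ¬T) ∧ ¬T) ∧ ¬(F ∧ (¬T ∧ (T ∧ F)))
  step 4: (¬T ∧ ¬T) ∧ ¬(F ∧ (¬T ∧ (T ∧ F)))
  step 5: ¬T ∧ ¬(F ∧ (¬T ∧ (T ∧ F)))
  step 6: F ∧ ¬(F ∧ (¬T ∧ (T ∧ F)))
  step 7: F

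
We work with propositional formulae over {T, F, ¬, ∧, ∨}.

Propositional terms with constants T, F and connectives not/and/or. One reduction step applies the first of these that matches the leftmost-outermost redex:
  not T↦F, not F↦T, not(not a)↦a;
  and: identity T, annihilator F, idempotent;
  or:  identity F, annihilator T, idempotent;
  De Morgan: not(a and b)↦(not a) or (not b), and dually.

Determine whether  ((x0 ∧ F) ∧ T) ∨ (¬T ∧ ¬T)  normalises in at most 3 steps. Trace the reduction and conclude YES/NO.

  start: ((x0 ∧ F) ∧ T) ∨ (¬T ∧ ¬T)
  [1] (x0 ∧ F) ∨ (¬T ∧ ¬T)
  [2] F ∨ (¬T ∧ ¬T)
  [3] ¬T ∧ ¬T

Answer: NO — after 3 steps the term is ¬T ∧ ¬T, not yet normal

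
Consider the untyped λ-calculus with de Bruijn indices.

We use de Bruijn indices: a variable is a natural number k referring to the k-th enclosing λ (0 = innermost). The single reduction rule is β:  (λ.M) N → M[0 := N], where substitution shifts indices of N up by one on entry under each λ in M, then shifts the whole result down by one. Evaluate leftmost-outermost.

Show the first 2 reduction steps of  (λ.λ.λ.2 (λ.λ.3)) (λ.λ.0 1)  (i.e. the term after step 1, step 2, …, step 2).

  start: (λ.λ.λ.2 (λ.λ.3)) (λ.λ.0 1)
  →1  λ.λ.(λ.λ.0 1) (λ.λ.3)
  →2  λ.λ.λ.0 (λ.λ.4)

Answer: after 2 steps: λ.λ.λ.0 (λ.λ.4)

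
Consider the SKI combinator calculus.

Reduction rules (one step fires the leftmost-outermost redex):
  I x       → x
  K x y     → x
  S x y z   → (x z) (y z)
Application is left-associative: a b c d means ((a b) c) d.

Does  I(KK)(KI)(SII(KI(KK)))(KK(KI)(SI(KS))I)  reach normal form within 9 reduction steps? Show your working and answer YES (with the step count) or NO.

Answer: YES — reaches normal form I in 9 ≤ 9 steps

Reduction:
  start: I(KK)(KI)(SII(KI(KK)))(KK(KI)(SI(KS))I)
  [1] KK(KI)(SII(KI(KK)))(KK(KI)(SI(KS))I)
  [2] K(SII(KI(KK)))(KK(KI)(SI(KS))I)
  [3] SII(KI(KK))
  [4] I(KI(KK))(I(KI(KK)))
  [5] KI(KK)(I(KI(KK)))
  [6] I(I(KI(KK)))
  [7] I(KI(KK))
  [8] KI(KK)
  [9] I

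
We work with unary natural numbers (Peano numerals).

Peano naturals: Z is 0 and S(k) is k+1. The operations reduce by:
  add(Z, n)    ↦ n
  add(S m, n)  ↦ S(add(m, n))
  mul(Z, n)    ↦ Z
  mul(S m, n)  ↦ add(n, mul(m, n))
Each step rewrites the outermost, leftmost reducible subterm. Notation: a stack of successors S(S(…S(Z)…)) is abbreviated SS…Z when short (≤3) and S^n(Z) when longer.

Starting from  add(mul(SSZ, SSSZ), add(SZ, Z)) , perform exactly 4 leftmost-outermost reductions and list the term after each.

  start: add(mul(SSZ, SSSZ), add(SZ, Z))
  [1] add(add(SSSZ, mul(SZ, SSSZ)), add(SZ, Z))
  [2] add(S(add(SSZ, mul(SZ, SSSZ))), add(SZ, Z))
  [3] S(add(add(SSZ, mul(SZ, SSSZ)), add(SZ, Z)))
  [4] S(add(S(add(SZ, mul(SZ, SSSZ))), add(SZ, Z)))

Answer: after 4 steps: S(add(S(add(SZ, mul(SZ, SSSZ))), add(SZ, Z)))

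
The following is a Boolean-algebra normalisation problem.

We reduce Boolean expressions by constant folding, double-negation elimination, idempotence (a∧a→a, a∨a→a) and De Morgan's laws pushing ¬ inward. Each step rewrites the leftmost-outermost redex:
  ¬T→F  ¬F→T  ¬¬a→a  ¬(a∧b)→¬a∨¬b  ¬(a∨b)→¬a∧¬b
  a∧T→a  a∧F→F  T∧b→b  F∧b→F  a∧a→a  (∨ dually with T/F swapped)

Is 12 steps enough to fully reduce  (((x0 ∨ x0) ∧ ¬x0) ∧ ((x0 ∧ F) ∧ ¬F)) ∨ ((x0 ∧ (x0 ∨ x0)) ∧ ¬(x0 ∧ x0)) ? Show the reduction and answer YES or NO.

Answer: YES — reaches normal form x0 ∧ ¬x0 in 9 ≤ 12 steps

Working:
  start: (((x0 ∨ x0) ∧ ¬x0) ∧ ((x0 ∧ F) ∧ ¬F)) ∨ ((x0 ∧ (x0 ∨ x0)) ∧ ¬(x0 ∧ x0))
  step 1: ((x0 ∧ ¬x0) ∧ ((x0 ∧ F) ∧ ¬F)) ∨ ((x0 ∧ (x0 ∨ x0)) ∧ ¬(x0 ∧ x0))
  step 2: ((x0 ∧ ¬x0) ∧ (F ∧ ¬F)) ∨ ((x0 ∧ (x0 ∨ x0)) ∧ ¬(x0 ∧ x0))
  step 3: ((x0 ∧ ¬x0) ∧ F) ∨ ((x0 ∧ (x0 ∨ x0)) ∧ ¬(x0 ∧ x0))
  step 4: F ∨ ((x0 ∧ (x0 ∨ x0)) ∧ ¬(x0 ∧ x0))
  step 5: (x0 ∧ (x0 ∨ x0)) ∧ ¬(x0 ∧ x0)
  step 6: (x0 ∧ x0) ∧ ¬(x0 ∧ x0)
  step 7: x0 ∧ ¬(x0 ∧ x0)
  step 8: x0 ∧ (¬x0 ∨ ¬x0)
  step 9: x0 ∧ ¬x0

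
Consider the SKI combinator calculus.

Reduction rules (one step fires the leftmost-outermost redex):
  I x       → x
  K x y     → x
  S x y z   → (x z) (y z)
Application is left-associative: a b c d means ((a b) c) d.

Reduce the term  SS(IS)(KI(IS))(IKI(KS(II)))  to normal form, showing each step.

Answer: normal form = SII  (in 11 steps)

Derivation:
  start: SS(IS)(KI(IS))(IKI(KS(II)))
  [1] S(KI(IS))(IS(KI(IS)))(IKI(KS(II)))
  [2] KI(IS)(IKI(KS(II)))(IS(KI(IS))(IKI(KS(II))))
  [3] I(IKI(KS(II)))(IS(KI(IS))(IKI(KS(II))))
  [4] IKI(KS(II))(IS(KI(IS))(IKI(KS(II))))
  [5] KI(KS(II))(IS(KI(IS))(IKI(KS(II))))
  [6] I(IS(KI(IS))(IKI(KS(II))))
  [7] IS(KI(IS))(IKI(KS(II)))
  [8] S(KI(IS))(IKI(KS(II)))
  [9] SI(IKI(KS(II)))
  [10] SI(KI(KS(II)))
  [11] SII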